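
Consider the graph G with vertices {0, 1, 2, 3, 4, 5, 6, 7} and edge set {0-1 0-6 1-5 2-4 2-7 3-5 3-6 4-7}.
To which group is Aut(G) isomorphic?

D_3 × D_5

G has two connected components, {0, 1, 3, 5, 6} and {2, 4, 7}; each is 2-regular, so G = C_5 ⊔ C_3. The components are non-isomorphic (different sizes), so Aut(G) = Aut(C_3) × Aut(C_5) = D_3 × D_5 of order 6·10 = 60.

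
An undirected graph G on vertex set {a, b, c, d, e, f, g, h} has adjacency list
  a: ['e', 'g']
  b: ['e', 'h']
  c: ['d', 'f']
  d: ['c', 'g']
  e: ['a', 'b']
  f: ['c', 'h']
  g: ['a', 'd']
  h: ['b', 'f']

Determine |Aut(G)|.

16

Every vertex has degree 2 and the graph is connected, so G is the 8-cycle C_8. The automorphisms of the 8-cycle are exactly the symmetries of a regular 8-gon: the dihedral group D_8, |D_8| = 16.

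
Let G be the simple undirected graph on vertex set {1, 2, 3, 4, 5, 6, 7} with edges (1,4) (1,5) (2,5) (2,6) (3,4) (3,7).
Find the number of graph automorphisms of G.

The degree sequence is [2, 2, 2, 2, 2, 1, 1]; the two degree-1 vertices 6 and 7 are the ends of a path, so G = P_7. The only nontrivial automorphism of a path is the end-to-end reflection, so Aut(G) ≅ Z_2.

2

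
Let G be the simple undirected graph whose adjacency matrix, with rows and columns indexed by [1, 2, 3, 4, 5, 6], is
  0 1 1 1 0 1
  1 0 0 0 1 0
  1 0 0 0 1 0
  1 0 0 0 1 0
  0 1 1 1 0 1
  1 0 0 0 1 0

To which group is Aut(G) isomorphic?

The vertices split by degree into {1, 5} (degree 4) and {2, 3, 4, 6} (degree 2); every edge runs between the two parts, so G is the complete bipartite graph K_{2,4}. The parts have unequal sizes, so no automorphism swaps them; each part is permuted independently, giving S_2 × S_4 of order 2!·4! = 48.

S_2 × S_4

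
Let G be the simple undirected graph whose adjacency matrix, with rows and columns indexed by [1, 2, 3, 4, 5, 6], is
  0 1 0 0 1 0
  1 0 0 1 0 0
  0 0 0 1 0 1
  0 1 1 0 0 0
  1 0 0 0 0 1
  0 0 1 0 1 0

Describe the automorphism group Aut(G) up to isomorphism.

G is 2-regular and connected on 6 vertices, i.e. the cycle C_6. C_6 has 6 rotations and 6 reflections, so Aut(C_6) ≅ D_6 of order 12.

D_6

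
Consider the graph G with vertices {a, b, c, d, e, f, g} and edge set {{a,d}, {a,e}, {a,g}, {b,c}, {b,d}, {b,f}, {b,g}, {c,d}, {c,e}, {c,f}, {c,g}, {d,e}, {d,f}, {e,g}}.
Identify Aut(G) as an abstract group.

the trivial group

The degree sequence is [3, 4, 5, 5, 4, 3, 4]. Checking the degree-preserving permutations of the vertex set shows that none except the identity preserves every edge, so Aut(G) is trivial.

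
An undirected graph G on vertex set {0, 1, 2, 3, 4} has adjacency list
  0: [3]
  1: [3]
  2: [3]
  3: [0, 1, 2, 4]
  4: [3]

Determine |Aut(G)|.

Vertex 3 has degree 4 and every other vertex has degree 1, so G is the star K_{1,4} with centre 3. The 4 leaves are pairwise interchangeable while the centre is fixed, giving Aut(G) = S_4.

24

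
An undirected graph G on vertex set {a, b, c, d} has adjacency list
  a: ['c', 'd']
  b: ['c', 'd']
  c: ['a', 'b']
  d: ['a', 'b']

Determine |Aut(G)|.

8

G is 2-regular and bipartite with parts {c, d} and {a, b} (each part is independent and every cross-pair is an edge), so G = K_{2,2}. Each part can be permuted independently (S_2 × S_2) and the two equal-size parts can also be swapped, giving (S_2 × S_2) ⋊ Z_2 of order 2·(2!)² = 8.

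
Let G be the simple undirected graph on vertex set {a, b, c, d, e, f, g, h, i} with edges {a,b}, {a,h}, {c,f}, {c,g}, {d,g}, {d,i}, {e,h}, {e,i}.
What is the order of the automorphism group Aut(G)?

The degree sequence is [2, 1, 2, 2, 2, 1, 2, 2, 2]; the two degree-1 vertices b and f are the ends of a path, so G = P_9. A path has exactly one nontrivial symmetry — reversal — giving Aut(G) of order 2.

2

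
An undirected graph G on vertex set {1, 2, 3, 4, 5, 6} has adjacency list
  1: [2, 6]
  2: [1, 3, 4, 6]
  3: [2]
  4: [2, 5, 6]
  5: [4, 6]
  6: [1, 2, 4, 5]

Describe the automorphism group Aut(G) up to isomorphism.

1

Degrees alone do not determine every vertex (e.g. 1 and 5 both have degree 2), but their neighbour-degree multisets differ: N(1) has degrees [4, 4] while N(5) has degrees [3, 4]. Repeating this refinement separates all vertices, so the only automorphism is the identity.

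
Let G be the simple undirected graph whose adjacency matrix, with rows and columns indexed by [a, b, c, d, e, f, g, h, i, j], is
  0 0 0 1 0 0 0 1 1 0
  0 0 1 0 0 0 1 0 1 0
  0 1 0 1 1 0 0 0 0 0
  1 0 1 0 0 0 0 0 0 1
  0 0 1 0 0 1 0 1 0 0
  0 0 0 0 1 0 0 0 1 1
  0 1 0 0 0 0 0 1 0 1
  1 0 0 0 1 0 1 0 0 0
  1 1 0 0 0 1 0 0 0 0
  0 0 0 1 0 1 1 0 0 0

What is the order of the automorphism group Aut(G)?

120

G is 3-regular on 10 vertices with no triangles and no 4-cycles (girth 5): this is the Petersen graph. Viewing the Petersen graph as the Kneser graph K(5,2) — vertices are 2-subsets of {1,…,5}, edges join disjoint pairs — its automorphisms are exactly the permutations of the 5-element set, so Aut ≅ S_5 of order 120.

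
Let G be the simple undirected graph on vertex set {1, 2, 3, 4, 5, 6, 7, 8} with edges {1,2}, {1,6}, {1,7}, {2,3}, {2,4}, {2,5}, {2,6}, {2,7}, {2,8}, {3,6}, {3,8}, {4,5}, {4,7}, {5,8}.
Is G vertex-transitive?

Vertex 2 is the only vertex of degree 7, so every automorphism fixes it; G is not vertex-transitive.

No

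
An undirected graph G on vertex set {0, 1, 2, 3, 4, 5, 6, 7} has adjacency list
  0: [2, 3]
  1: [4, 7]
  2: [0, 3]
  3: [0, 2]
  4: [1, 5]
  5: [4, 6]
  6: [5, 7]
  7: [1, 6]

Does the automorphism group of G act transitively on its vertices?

No

G has two connected components, {1, 4, 5, 6, 7} and {0, 2, 3}; each is 2-regular, so G = C_5 ⊔ C_3. The orbit of 0 under Aut(G) is {0, 2, 3}, which does not contain 1, so G is not vertex-transitive.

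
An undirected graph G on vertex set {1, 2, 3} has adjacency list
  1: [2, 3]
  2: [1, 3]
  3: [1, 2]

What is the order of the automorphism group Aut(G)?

6

All 3 vertices are pairwise adjacent: G = K_3. Any permutation of the 3 vertices preserves K_3, so Aut(K_3) = S_3 of order 3! = 6.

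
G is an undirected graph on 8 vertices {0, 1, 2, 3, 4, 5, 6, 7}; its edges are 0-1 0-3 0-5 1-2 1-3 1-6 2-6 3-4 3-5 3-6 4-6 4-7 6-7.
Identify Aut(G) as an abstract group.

1

The degree sequence is [3, 4, 2, 5, 3, 2, 5, 2]. Checking the degree-preserving permutations of the vertex set shows that none except the identity preserves every edge, so Aut(G) is trivial.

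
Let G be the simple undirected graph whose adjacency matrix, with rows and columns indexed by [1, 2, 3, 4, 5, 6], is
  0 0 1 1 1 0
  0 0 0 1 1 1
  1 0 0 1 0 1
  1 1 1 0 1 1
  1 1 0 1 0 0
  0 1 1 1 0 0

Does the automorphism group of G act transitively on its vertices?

No

Vertex 4 is the only vertex of degree 5, so every automorphism fixes it; G is not vertex-transitive.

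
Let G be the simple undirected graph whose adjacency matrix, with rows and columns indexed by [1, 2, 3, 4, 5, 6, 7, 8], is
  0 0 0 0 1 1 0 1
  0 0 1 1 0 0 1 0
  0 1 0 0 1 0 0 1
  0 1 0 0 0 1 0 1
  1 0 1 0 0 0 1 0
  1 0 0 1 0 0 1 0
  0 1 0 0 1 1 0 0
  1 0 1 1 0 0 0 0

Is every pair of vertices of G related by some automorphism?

Yes

G is 3-regular and bipartite on 2^3 = 8 vertices with girth 4; it is the hypercube graph Q_3. Aut(Q_3) consists of the signed permutations of the 3 coordinate axes: 3! permutations times 2^3 sign flips, so |Aut| = 2^3·3! = 48. Under this action every vertex can be carried to every other, so G is vertex-transitive.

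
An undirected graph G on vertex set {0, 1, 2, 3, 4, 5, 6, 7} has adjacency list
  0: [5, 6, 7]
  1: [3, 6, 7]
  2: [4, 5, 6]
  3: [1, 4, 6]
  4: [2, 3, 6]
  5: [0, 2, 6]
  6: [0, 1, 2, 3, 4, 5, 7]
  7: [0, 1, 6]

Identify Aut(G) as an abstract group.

D_7

Vertex 6 is the unique vertex of degree 7; the remaining 7 vertices each have degree 3 and induce a cycle, so G is the wheel on 8 vertices with hub 6. With the hub fixed, the remaining symmetry is that of the rim cycle C_7, giving the dihedral group D_7.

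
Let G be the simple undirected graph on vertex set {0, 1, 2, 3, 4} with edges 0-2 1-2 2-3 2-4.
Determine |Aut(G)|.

Vertex 2 has degree 4 and every other vertex has degree 1, so G is the star K_{1,4} with centre 2. Any automorphism fixes the centre and permutes the 4 leaves freely, so Aut(G) ≅ S_4 of order 4! = 24.

24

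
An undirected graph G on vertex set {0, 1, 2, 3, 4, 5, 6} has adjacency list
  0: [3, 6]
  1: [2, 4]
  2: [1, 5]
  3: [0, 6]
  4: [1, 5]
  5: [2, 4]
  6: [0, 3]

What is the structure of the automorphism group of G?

D_3 × D_4

G has two connected components, {1, 2, 4, 5} and {0, 3, 6}; each is 2-regular, so G = C_4 ⊔ C_3. The components are non-isomorphic (different sizes), so Aut(G) = Aut(C_3) × Aut(C_4) = D_3 × D_4 of order 6·8 = 48.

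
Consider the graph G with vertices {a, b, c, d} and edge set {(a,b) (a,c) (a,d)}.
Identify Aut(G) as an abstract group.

the symmetric group on 3 letters

Vertex a has degree 3 and every other vertex has degree 1, so G is the star K_{1,3} with centre a. The 3 leaves are pairwise interchangeable while the centre is fixed, giving Aut(G) = S_3.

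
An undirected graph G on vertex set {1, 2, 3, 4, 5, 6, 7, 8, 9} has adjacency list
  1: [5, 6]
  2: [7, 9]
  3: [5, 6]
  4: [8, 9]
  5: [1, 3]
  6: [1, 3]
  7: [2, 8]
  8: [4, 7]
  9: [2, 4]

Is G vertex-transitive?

No

G has two connected components, {2, 4, 7, 8, 9} and {1, 3, 5, 6}; each is 2-regular, so G = C_5 ⊔ C_4. The orbit of 1 under Aut(G) is {1, 3, 5, 6}, which does not contain 2, so G is not vertex-transitive.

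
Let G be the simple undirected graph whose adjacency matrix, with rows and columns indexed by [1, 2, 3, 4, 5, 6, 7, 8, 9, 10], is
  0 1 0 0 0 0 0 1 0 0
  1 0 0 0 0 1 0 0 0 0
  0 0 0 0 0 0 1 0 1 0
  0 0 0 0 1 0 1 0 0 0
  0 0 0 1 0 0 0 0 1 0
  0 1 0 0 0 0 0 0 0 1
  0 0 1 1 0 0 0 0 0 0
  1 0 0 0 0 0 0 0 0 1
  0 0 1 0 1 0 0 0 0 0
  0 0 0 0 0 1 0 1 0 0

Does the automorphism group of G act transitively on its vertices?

G has two connected components, {3, 4, 5, 7, 9} and {1, 2, 6, 8, 10}; each is 2-regular, so G = C_5 ⊔ C_5. Aut of a disjoint union of two copies of C_5 is the wreath product D_5 ≀ Z_2, of order 2·10² = 200. Under this action every vertex can be carried to every other, so G is vertex-transitive.

Yes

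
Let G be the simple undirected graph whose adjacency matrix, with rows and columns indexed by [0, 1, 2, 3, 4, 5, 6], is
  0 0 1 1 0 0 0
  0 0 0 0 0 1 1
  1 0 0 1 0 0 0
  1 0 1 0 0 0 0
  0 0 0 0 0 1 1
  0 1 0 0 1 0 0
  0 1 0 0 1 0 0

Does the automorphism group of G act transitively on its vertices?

G has two connected components, {1, 4, 5, 6} and {0, 2, 3}; each is 2-regular, so G = C_4 ⊔ C_3. The orbit of 0 under Aut(G) is {0, 2, 3}, which does not contain 1, so G is not vertex-transitive.

No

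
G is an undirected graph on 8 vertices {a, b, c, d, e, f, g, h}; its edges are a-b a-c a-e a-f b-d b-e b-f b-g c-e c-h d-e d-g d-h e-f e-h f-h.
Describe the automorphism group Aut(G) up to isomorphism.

1

Degrees alone do not determine every vertex (e.g. a and d both have degree 4), but their neighbour-degree multisets differ: N(a) has degrees [3, 4, 5, 6] while N(d) has degrees [2, 4, 5, 6]. Repeating this refinement separates all vertices, so the only automorphism is the identity.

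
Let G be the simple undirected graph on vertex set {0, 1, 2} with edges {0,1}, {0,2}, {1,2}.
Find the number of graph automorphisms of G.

Every vertex has degree 2, so G is the complete graph K_3. Any permutation of the 3 vertices preserves K_3, so Aut(K_3) = S_3 of order 3! = 6.

6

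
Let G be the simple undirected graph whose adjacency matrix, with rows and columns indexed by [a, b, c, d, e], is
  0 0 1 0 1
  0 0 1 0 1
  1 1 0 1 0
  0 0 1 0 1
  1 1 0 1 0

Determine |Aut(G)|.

The vertices split by degree into {c, e} (degree 3) and {a, b, d} (degree 2); every edge runs between the two parts, so G is the complete bipartite graph K_{2,3}. The parts have unequal sizes, so no automorphism swaps them; each part is permuted independently, giving S_2 × S_3 of order 2!·3! = 12.

12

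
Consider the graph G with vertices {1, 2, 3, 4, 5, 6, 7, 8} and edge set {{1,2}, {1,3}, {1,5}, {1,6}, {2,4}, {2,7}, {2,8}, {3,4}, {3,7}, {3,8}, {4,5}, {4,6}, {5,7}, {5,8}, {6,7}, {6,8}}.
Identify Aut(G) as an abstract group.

G is 4-regular and bipartite with parts {1, 4, 7, 8} and {2, 3, 5, 6} (each part is independent and every cross-pair is an edge), so G = K_{4,4}. Each part can be permuted independently (S_4 × S_4) and the two equal-size parts can also be swapped, giving (S_4 × S_4) ⋊ Z_2 of order 2·(4!)² = 1152.

(S_4 × S_4) ⋊ Z_2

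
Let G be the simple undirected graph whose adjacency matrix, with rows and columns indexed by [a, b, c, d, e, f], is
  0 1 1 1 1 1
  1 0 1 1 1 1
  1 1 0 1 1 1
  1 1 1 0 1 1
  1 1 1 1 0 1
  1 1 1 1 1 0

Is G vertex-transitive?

Yes

Every vertex has degree 5, so G is the complete graph K_6. Every bijection on the vertex set is an automorphism of K_6; hence Aut(K_6) ≅ S_6, order 720. This group acts transitively on the 6 vertices.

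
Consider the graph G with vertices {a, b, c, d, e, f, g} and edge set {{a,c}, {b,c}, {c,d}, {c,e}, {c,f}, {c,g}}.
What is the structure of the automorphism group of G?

the symmetric group on 6 letters

Vertex c has degree 6 and every other vertex has degree 1, so G is the star K_{1,6} with centre c. The 6 leaves are pairwise interchangeable while the centre is fixed, giving Aut(G) = S_6.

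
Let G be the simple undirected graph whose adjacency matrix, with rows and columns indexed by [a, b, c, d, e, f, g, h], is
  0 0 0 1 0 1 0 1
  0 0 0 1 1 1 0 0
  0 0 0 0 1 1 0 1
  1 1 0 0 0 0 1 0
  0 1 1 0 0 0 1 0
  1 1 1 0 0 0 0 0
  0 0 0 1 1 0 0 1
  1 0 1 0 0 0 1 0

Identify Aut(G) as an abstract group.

the hyperoctahedral group B_3

G is 3-regular and bipartite on 2^3 = 8 vertices with girth 4; it is the hypercube graph Q_3. The symmetry group of the 3-cube is the hyperoctahedral group B_3 = Z_2 ≀ S_3, of order 2^3·3! = 48.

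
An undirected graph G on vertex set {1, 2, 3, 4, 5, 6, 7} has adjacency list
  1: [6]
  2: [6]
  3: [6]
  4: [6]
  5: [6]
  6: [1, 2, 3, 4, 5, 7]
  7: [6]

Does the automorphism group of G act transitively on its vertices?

Vertex 6 is the only vertex of degree 6, so every automorphism fixes it; G is not vertex-transitive.

No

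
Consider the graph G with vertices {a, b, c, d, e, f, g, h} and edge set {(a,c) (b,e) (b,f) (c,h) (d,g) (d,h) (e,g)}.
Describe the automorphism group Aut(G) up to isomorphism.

the cyclic group of order 2

The degree sequence is [1, 2, 2, 2, 2, 1, 2, 2]; the two degree-1 vertices a and f are the ends of a path, so G = P_8. The only nontrivial automorphism of a path is the end-to-end reflection, so Aut(G) ≅ Z_2.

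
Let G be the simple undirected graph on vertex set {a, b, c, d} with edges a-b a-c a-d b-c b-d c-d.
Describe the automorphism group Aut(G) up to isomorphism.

Every vertex has degree 3, so G is the complete graph K_4. Every bijection on the vertex set is an automorphism of K_4; hence Aut(K_4) ≅ S_4, order 24.

S_4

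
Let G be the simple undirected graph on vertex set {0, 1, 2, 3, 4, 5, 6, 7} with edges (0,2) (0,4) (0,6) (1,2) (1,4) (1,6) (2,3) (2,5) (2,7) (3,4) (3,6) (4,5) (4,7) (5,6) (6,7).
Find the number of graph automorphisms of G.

The vertices split by degree into {2, 4, 6} (degree 5) and {0, 1, 3, 5, 7} (degree 3); every edge runs between the two parts, so G is the complete bipartite graph K_{3,5}. The parts have unequal sizes, so no automorphism swaps them; each part is permuted independently, giving S_3 × S_5 of order 3!·5! = 720.

720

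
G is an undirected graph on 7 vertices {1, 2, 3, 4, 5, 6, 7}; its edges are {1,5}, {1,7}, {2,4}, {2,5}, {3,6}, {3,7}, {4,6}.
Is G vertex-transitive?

Yes

G is 2-regular and connected on 7 vertices, i.e. the cycle C_7. C_7 has 7 rotations and 7 reflections, so Aut(C_7) ≅ D_7 of order 14. Under this action every vertex can be carried to every other, so G is vertex-transitive.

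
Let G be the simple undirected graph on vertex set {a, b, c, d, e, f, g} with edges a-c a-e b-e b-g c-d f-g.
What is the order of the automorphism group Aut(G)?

2

The degree sequence is [2, 2, 2, 1, 2, 1, 2]; the two degree-1 vertices d and f are the ends of a path, so G = P_7. A path has exactly one nontrivial symmetry — reversal — giving Aut(G) of order 2.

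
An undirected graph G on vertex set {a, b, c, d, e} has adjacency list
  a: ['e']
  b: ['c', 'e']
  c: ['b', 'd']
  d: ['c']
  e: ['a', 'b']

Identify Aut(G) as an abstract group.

the cyclic group of order 2

The degree sequence is [1, 2, 2, 1, 2]; the two degree-1 vertices a and d are the ends of a path, so G = P_5. The only nontrivial automorphism of a path is the end-to-end reflection, so Aut(G) ≅ Z_2.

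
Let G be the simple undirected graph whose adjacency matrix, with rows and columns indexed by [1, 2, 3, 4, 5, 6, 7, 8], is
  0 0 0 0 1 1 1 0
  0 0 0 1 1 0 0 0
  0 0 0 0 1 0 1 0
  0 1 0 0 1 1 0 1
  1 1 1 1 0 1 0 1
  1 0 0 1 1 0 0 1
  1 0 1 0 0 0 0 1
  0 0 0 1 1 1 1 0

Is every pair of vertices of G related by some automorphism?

No

Vertex 5 is the only vertex of degree 6, so every automorphism fixes it; G is not vertex-transitive.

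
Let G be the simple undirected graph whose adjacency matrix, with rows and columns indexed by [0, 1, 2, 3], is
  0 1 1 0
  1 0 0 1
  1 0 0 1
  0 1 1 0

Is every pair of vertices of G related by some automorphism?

Yes

G is 2-regular and bipartite on 2^2 = 4 vertices with girth 4; it is the hypercube graph Q_2. The symmetry group of the 2-cube is the hyperoctahedral group B_2 = Z_2 ≀ S_2, of order 2^2·2! = 8. This group acts transitively on the 4 vertices.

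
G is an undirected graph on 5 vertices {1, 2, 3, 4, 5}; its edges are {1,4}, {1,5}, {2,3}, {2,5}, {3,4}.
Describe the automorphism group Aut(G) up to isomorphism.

G is 2-regular and connected on 5 vertices, i.e. the cycle C_5. The automorphisms of the 5-cycle are exactly the symmetries of a regular 5-gon: the dihedral group D_5, |D_5| = 10.

the dihedral group of order 10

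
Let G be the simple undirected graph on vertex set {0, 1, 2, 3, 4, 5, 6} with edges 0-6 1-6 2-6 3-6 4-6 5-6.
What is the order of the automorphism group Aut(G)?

720

Vertex 6 has degree 6 and every other vertex has degree 1, so G is the star K_{1,6} with centre 6. The 6 leaves are pairwise interchangeable while the centre is fixed, giving Aut(G) = S_6.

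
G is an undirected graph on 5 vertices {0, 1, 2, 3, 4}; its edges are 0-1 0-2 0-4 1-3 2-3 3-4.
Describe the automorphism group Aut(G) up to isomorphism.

The vertices split by degree into {0, 3} (degree 3) and {1, 2, 4} (degree 2); every edge runs between the two parts, so G is the complete bipartite graph K_{2,3}. The parts have unequal sizes, so no automorphism swaps them; each part is permuted independently, giving S_3 × S_2 of order 3!·2! = 12.

S_3 × S_2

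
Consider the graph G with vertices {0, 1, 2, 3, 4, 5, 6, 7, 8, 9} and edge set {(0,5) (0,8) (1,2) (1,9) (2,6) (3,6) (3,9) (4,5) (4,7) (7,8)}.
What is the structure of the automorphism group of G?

(D_5 × D_5) ⋊ Z_2

G has two connected components, {0, 4, 5, 7, 8} and {1, 2, 3, 6, 9}; each is 2-regular, so G = C_5 ⊔ C_5. With two isomorphic components, Aut(G) = Aut(C_5) ≀ S_2 = (D_5 × D_5) ⋊ Z_2: permute each cycle by D_5, then optionally swap the two cycles. Order 2·(2·5)² = 200.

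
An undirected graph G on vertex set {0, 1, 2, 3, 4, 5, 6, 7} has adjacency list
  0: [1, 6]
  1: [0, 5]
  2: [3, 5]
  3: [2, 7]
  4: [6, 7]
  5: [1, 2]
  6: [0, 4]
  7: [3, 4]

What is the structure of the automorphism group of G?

the dihedral group of order 16

Every vertex has degree 2 and the graph is connected, so G is the 8-cycle C_8. The automorphisms of the 8-cycle are exactly the symmetries of a regular 8-gon: the dihedral group D_8, |D_8| = 16.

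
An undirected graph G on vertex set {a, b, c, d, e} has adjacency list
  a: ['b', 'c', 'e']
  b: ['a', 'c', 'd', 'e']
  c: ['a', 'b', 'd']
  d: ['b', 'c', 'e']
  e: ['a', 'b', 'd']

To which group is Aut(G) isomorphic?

D_4

Vertex b is the unique vertex of degree 4; the remaining 4 vertices each have degree 3 and induce a cycle, so G is the wheel on 5 vertices with hub b. Every automorphism fixes the hub and acts on the rim 4-cycle, so Aut(G) ≅ Aut(C_4) = D_4 of order 8.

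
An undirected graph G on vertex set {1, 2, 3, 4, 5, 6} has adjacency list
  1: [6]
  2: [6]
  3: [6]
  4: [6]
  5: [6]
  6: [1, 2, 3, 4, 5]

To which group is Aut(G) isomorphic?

the symmetric group on 5 letters

Vertex 6 has degree 5 and every other vertex has degree 1, so G is the star K_{1,5} with centre 6. Any automorphism fixes the centre and permutes the 5 leaves freely, so Aut(G) ≅ S_5 of order 5! = 120.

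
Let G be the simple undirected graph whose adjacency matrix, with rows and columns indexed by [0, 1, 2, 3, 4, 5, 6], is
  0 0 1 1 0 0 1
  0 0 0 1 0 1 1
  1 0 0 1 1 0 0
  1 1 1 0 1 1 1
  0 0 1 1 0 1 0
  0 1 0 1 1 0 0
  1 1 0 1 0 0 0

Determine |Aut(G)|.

Vertex 3 is the unique vertex of degree 6; the remaining 6 vertices each have degree 3 and induce a cycle, so G is the wheel on 7 vertices with hub 3. Every automorphism fixes the hub and acts on the rim 6-cycle, so Aut(G) ≅ Aut(C_6) = D_6 of order 12.

12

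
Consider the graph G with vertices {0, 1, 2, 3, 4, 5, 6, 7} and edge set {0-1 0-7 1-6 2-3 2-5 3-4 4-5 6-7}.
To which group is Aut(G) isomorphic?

(D_4 × D_4) ⋊ Z_2

G has two connected components, {2, 3, 4, 5} and {0, 1, 6, 7}; each is 2-regular, so G = C_4 ⊔ C_4. Aut of a disjoint union of two copies of C_4 is the wreath product D_4 ≀ Z_2, of order 2·8² = 128.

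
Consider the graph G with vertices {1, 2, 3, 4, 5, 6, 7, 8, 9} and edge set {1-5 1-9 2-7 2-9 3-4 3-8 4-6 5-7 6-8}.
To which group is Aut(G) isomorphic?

D_4 × D_5

G has two connected components, {1, 2, 5, 7, 9} and {3, 4, 6, 8}; each is 2-regular, so G = C_5 ⊔ C_4. The components are non-isomorphic (different sizes), so Aut(G) = Aut(C_4) × Aut(C_5) = D_4 × D_5 of order 8·10 = 80.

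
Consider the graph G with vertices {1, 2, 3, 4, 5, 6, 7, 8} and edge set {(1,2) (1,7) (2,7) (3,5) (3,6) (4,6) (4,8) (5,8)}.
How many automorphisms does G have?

60

G has two connected components, {3, 4, 5, 6, 8} and {1, 2, 7}; each is 2-regular, so G = C_5 ⊔ C_3. No automorphism exchanges components of different sizes, hence Aut(G) is the direct product D_5 × D_3, order 60.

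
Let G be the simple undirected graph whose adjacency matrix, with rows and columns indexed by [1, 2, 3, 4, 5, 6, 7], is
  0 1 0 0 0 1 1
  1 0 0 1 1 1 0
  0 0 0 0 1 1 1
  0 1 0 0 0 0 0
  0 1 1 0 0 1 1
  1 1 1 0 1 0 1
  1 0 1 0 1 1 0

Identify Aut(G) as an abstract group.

The degree sequence is [3, 4, 3, 1, 4, 5, 4]. Checking the degree-preserving permutations of the vertex set shows that none except the identity preserves every edge, so Aut(G) is trivial.

1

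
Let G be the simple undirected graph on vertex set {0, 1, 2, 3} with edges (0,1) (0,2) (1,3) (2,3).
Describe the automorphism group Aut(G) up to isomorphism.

G is 2-regular and bipartite on 2^2 = 4 vertices with girth 4; it is the hypercube graph Q_2. The symmetry group of the 2-cube is the hyperoctahedral group B_2 = Z_2 ≀ S_2, of order 2^2·2! = 8.

Z_2^2 ⋊ S_2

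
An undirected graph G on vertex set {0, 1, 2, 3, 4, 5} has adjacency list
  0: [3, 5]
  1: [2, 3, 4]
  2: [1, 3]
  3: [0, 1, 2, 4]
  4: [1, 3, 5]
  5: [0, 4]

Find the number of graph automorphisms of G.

1

The degree sequence is [2, 3, 2, 4, 3, 2]. Checking the degree-preserving permutations of the vertex set shows that none except the identity preserves every edge, so Aut(G) is trivial.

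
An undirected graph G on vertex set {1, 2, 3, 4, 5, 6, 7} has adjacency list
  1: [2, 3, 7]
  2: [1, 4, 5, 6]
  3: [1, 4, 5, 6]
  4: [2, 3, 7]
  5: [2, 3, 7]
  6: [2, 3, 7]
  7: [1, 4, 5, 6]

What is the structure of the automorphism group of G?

The vertices split by degree into {2, 3, 7} (degree 4) and {1, 4, 5, 6} (degree 3); every edge runs between the two parts, so G is the complete bipartite graph K_{3,4}. The parts have unequal sizes, so no automorphism swaps them; each part is permuted independently, giving S_3 × S_4 of order 3!·4! = 144.

S_3 × S_4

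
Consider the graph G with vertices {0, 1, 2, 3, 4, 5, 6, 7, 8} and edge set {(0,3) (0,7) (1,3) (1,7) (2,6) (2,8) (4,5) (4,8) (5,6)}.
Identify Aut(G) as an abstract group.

G has two connected components, {2, 4, 5, 6, 8} and {0, 1, 3, 7}; each is 2-regular, so G = C_5 ⊔ C_4. The components are non-isomorphic (different sizes), so Aut(G) = Aut(C_4) × Aut(C_5) = D_4 × D_5 of order 8·10 = 80.

D_4 × D_5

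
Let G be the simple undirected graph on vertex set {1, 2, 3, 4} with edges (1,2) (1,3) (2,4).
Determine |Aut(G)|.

2

The degree sequence is [2, 2, 1, 1]; the two degree-1 vertices 3 and 4 are the ends of a path, so G = P_4. The only nontrivial automorphism of a path is the end-to-end reflection, so Aut(G) ≅ Z_2.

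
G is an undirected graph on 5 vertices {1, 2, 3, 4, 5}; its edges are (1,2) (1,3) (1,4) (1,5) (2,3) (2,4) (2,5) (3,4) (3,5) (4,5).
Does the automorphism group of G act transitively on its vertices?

Yes

All 5 vertices are pairwise adjacent: G = K_5. Every bijection on the vertex set is an automorphism of K_5; hence Aut(K_5) ≅ S_5, order 120. This group acts transitively on the 5 vertices.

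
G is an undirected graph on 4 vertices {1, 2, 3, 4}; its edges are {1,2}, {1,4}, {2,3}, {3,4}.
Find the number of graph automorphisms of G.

G is 2-regular and bipartite on 2^2 = 4 vertices with girth 4; it is the hypercube graph Q_2. The symmetry group of the 2-cube is the hyperoctahedral group B_2 = Z_2 ≀ S_2, of order 2^2·2! = 8.

8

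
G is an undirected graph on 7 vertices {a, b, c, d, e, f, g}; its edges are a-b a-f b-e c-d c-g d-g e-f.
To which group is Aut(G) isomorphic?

G has two connected components, {a, b, e, f} and {c, d, g}; each is 2-regular, so G = C_4 ⊔ C_3. No automorphism exchanges components of different sizes, hence Aut(G) is the direct product D_3 × D_4, order 48.

D_3 × D_4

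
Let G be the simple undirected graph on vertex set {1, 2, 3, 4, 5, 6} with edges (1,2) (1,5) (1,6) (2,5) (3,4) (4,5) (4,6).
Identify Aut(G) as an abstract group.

The degree sequence is [3, 2, 1, 3, 3, 2]. Checking the degree-preserving permutations of the vertex set shows that none except the identity preserves every edge, so Aut(G) is trivial.

the trivial group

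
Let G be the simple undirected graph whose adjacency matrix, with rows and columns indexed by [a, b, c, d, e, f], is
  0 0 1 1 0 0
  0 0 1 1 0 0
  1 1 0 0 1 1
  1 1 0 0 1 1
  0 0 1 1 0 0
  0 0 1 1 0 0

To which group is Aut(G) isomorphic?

S_2 × S_4

The vertices split by degree into {c, d} (degree 4) and {a, b, e, f} (degree 2); every edge runs between the two parts, so G is the complete bipartite graph K_{2,4}. The parts have unequal sizes, so no automorphism swaps them; each part is permuted independently, giving S_2 × S_4 of order 2!·4! = 48.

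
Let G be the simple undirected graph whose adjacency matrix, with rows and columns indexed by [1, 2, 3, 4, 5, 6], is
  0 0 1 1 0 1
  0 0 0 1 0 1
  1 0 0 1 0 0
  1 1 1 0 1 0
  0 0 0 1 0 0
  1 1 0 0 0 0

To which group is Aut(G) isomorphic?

Degrees alone do not determine every vertex (e.g. 2 and 3 both have degree 2), but their neighbour-degree multisets differ: N(2) has degrees [2, 4] while N(3) has degrees [3, 4]. Repeating this refinement separates all vertices, so the only automorphism is the identity.

1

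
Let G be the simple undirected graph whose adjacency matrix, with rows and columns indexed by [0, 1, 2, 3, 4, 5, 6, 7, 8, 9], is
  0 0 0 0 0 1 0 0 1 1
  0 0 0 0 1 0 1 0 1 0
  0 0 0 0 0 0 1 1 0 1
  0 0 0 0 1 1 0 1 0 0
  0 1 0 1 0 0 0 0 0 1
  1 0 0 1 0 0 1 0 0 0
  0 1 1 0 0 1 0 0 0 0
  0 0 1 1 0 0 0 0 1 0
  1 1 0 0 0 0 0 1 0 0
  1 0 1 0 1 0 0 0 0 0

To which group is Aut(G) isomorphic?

G is 3-regular on 10 vertices with no triangles and no 4-cycles (girth 5): this is the Petersen graph. It is a classical fact that the Petersen graph has automorphism group S_5 (order 120), arising from its description as the Kneser graph K(5,2).

the symmetric group S_5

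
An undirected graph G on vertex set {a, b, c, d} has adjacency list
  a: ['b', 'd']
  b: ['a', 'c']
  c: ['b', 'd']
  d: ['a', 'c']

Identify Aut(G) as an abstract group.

(S_2 × S_2) ⋊ Z_2

G is 2-regular and bipartite with parts {a, c} and {b, d} (each part is independent and every cross-pair is an edge), so G = K_{2,2}. Aut(K_{2,2}) is the wreath product S_2 ≀ Z_2: permute within each part, then optionally swap the parts; |Aut| = 2·(2!)² = 8.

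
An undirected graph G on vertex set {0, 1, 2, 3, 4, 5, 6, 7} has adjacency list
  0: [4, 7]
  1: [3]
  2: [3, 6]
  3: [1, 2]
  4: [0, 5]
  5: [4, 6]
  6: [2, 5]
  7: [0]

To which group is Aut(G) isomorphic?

The degree sequence is [2, 1, 2, 2, 2, 2, 2, 1]; the two degree-1 vertices 1 and 7 are the ends of a path, so G = P_8. A path has exactly one nontrivial symmetry — reversal — giving Aut(G) of order 2.

Z_2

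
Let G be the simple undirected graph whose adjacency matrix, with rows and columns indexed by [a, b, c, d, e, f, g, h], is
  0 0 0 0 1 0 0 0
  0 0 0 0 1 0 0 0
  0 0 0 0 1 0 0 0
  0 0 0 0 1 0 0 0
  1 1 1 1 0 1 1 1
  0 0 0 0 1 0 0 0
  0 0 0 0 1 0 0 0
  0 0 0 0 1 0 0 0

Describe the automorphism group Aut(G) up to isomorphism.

S_7

Vertex e has degree 7 and every other vertex has degree 1, so G is the star K_{1,7} with centre e. Any automorphism fixes the centre and permutes the 7 leaves freely, so Aut(G) ≅ S_7 of order 7! = 5040.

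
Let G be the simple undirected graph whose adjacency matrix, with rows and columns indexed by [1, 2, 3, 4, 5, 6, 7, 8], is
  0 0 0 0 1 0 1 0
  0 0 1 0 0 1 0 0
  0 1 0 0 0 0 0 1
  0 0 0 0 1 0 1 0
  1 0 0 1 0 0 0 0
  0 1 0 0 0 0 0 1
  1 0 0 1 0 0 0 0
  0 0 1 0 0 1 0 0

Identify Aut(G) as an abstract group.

D_4 ≀ Z_2

G has two connected components, {1, 4, 5, 7} and {2, 3, 6, 8}; each is 2-regular, so G = C_4 ⊔ C_4. With two isomorphic components, Aut(G) = Aut(C_4) ≀ S_2 = (D_4 × D_4) ⋊ Z_2: permute each cycle by D_4, then optionally swap the two cycles. Order 2·(2·4)² = 128.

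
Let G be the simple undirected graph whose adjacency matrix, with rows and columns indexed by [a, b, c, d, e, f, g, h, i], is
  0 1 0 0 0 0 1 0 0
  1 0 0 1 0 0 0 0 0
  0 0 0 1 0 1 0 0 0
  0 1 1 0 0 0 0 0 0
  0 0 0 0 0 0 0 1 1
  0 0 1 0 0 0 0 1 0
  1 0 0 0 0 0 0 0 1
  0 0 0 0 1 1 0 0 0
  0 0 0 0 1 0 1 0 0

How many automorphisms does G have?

18

Every vertex has degree 2 and the graph is connected, so G is the 9-cycle C_9. The automorphisms of the 9-cycle are exactly the symmetries of a regular 9-gon: the dihedral group D_9, |D_9| = 18.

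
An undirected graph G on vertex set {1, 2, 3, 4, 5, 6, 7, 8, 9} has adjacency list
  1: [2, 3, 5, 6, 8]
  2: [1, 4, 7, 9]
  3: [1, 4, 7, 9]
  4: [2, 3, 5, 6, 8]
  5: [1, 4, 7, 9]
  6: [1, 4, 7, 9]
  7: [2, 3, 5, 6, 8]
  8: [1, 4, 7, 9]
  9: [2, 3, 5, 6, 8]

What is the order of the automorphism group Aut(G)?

The vertices split by degree into {1, 4, 7, 9} (degree 5) and {2, 3, 5, 6, 8} (degree 4); every edge runs between the two parts, so G is the complete bipartite graph K_{4,5}. Automorphisms preserve the bipartition setwise (since the parts differ in size) and act as S_4 × S_5 within it; |Aut| = 2880.

2880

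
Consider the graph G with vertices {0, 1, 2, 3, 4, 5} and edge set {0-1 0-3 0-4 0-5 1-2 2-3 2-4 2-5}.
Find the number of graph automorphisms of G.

The vertices split by degree into {0, 2} (degree 4) and {1, 3, 4, 5} (degree 2); every edge runs between the two parts, so G is the complete bipartite graph K_{2,4}. The parts have unequal sizes, so no automorphism swaps them; each part is permuted independently, giving S_2 × S_4 of order 2!·4! = 48.

48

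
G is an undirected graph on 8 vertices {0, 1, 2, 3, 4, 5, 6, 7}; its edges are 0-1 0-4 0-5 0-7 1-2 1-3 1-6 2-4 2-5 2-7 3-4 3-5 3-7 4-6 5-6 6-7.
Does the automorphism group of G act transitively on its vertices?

G is 4-regular and bipartite with parts {1, 4, 5, 7} and {0, 2, 3, 6} (each part is independent and every cross-pair is an edge), so G = K_{4,4}. Aut(K_{4,4}) is the wreath product S_4 ≀ Z_2: permute within each part, then optionally swap the parts; |Aut| = 2·(4!)² = 1152. Under this action every vertex can be carried to every other, so G is vertex-transitive.

Yes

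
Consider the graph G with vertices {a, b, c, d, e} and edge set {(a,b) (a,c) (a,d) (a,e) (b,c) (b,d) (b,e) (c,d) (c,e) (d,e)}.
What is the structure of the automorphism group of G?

Every vertex has degree 4, so G is the complete graph K_5. Every bijection on the vertex set is an automorphism of K_5; hence Aut(K_5) ≅ S_5, order 120.

S_5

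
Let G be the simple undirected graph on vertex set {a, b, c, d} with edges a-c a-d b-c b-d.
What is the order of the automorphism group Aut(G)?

8

G is 2-regular and connected on 4 vertices, i.e. the cycle C_4. The automorphisms of the 4-cycle are exactly the symmetries of a regular 4-gon: the dihedral group D_4, |D_4| = 8.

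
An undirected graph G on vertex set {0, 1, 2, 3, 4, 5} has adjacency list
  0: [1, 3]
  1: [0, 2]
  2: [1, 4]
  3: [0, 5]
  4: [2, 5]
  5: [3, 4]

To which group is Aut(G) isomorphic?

G is 2-regular and connected on 6 vertices, i.e. the cycle C_6. The automorphisms of the 6-cycle are exactly the symmetries of a regular 6-gon: the dihedral group D_6, |D_6| = 12.

the dihedral group of order 12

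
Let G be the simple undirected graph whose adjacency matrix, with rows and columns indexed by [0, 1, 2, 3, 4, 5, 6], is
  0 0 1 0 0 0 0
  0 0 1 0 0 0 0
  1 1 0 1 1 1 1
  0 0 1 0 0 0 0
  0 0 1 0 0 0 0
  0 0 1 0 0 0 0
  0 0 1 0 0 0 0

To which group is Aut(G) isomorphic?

S_6

Vertex 2 has degree 6 and every other vertex has degree 1, so G is the star K_{1,6} with centre 2. The 6 leaves are pairwise interchangeable while the centre is fixed, giving Aut(G) = S_6.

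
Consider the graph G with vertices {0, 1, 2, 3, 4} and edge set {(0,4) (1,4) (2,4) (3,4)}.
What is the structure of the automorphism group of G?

S_4

Vertex 4 has degree 4 and every other vertex has degree 1, so G is the star K_{1,4} with centre 4. Any automorphism fixes the centre and permutes the 4 leaves freely, so Aut(G) ≅ S_4 of order 4! = 24.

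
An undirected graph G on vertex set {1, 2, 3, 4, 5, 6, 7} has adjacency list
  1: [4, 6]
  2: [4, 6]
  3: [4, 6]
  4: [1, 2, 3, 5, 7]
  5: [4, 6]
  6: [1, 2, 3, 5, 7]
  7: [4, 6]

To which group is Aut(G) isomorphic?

The vertices split by degree into {4, 6} (degree 5) and {1, 2, 3, 5, 7} (degree 2); every edge runs between the two parts, so G is the complete bipartite graph K_{2,5}. The parts have unequal sizes, so no automorphism swaps them; each part is permuted independently, giving S_2 × S_5 of order 2!·5! = 240.

S_2 × S_5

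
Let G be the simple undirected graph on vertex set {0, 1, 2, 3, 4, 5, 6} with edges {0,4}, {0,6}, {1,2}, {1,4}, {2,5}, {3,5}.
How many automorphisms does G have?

2

The degree sequence is [2, 2, 2, 1, 2, 2, 1]; the two degree-1 vertices 3 and 6 are the ends of a path, so G = P_7. The only nontrivial automorphism of a path is the end-to-end reflection, so Aut(G) ≅ Z_2.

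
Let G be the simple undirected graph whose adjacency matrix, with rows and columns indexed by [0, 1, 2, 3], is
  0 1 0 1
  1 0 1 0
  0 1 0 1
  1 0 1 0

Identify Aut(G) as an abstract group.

the dihedral group of order 8

G is 2-regular and connected on 4 vertices, i.e. the cycle C_4. The automorphisms of the 4-cycle are exactly the symmetries of a regular 4-gon: the dihedral group D_4, |D_4| = 8.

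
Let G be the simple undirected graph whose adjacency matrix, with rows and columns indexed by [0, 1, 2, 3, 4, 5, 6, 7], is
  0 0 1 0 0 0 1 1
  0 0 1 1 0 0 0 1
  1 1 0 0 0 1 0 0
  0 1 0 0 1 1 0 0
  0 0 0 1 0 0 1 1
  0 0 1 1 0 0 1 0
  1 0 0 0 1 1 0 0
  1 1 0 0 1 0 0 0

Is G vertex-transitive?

Yes

G is 3-regular and bipartite on 2^3 = 8 vertices with girth 4; it is the hypercube graph Q_3. Aut(Q_3) consists of the signed permutations of the 3 coordinate axes: 3! permutations times 2^3 sign flips, so |Aut| = 2^3·3! = 48. This group acts transitively on the 8 vertices.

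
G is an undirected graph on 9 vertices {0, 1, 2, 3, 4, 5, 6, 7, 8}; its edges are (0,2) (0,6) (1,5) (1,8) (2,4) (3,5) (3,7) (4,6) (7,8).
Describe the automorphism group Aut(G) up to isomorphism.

D_4 × D_5

G has two connected components, {1, 3, 5, 7, 8} and {0, 2, 4, 6}; each is 2-regular, so G = C_5 ⊔ C_4. No automorphism exchanges components of different sizes, hence Aut(G) is the direct product D_4 × D_5, order 80.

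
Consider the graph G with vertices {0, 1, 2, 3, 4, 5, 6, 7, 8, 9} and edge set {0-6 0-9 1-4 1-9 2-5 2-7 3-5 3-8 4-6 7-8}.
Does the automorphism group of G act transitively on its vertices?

G has two connected components, {2, 3, 5, 7, 8} and {0, 1, 4, 6, 9}; each is 2-regular, so G = C_5 ⊔ C_5. Aut of a disjoint union of two copies of C_5 is the wreath product D_5 ≀ Z_2, of order 2·10² = 200. This group acts transitively on the 10 vertices.

Yes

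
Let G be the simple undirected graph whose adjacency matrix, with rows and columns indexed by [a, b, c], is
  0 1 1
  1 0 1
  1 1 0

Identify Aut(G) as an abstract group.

the symmetric group on 3 letters

All 3 vertices are pairwise adjacent: G = K_3. Any permutation of the 3 vertices preserves K_3, so Aut(K_3) = S_3 of order 3! = 6.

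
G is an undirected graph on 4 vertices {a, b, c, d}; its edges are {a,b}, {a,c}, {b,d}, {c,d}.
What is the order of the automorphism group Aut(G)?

8

Every vertex has degree 2 and the graph is connected, so G is the 4-cycle C_4. C_4 has 4 rotations and 4 reflections, so Aut(C_4) ≅ D_4 of order 8.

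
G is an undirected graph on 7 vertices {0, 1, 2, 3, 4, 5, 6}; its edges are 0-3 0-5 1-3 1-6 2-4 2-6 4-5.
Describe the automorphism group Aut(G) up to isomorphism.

G is 2-regular and connected on 7 vertices, i.e. the cycle C_7. The automorphisms of the 7-cycle are exactly the symmetries of a regular 7-gon: the dihedral group D_7, |D_7| = 14.

D_7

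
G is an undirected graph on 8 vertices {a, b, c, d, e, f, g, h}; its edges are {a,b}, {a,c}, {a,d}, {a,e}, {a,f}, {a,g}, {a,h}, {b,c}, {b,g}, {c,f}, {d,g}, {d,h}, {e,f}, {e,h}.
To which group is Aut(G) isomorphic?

Vertex a is the unique vertex of degree 7; the remaining 7 vertices each have degree 3 and induce a cycle, so G is the wheel on 8 vertices with hub a. With the hub fixed, the remaining symmetry is that of the rim cycle C_7, giving the dihedral group D_7.

D_7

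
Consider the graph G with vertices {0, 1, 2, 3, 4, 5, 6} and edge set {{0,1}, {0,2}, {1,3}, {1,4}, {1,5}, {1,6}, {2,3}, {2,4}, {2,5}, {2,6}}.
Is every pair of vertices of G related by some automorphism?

No

Automorphisms preserve degree, but G has vertices of degree 2 and vertices of degree 5; no automorphism maps one to the other, so G is not vertex-transitive.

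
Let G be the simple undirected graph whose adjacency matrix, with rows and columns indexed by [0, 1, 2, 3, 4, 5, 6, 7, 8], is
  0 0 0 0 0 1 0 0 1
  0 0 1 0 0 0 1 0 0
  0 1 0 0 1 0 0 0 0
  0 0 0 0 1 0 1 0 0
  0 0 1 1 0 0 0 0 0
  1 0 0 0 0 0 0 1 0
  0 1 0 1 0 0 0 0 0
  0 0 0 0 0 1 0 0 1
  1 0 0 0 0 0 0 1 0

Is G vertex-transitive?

G has two connected components, {1, 2, 3, 4, 6} and {0, 5, 7, 8}; each is 2-regular, so G = C_5 ⊔ C_4. The orbit of 0 under Aut(G) is {0, 5, 7, 8}, which does not contain 1, so G is not vertex-transitive.

No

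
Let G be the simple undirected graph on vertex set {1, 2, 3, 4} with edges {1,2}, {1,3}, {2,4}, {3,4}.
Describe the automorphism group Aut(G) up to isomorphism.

D_4

G is 2-regular and bipartite on 2^2 = 4 vertices with girth 4; it is the hypercube graph Q_2. The symmetry group of the 2-cube is the hyperoctahedral group B_2 = Z_2 ≀ S_2, of order 2^2·2! = 8.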